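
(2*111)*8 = 1776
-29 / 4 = -7.25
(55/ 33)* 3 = 5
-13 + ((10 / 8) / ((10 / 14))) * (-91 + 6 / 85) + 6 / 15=-58387 / 340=-171.73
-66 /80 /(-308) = 3 /1120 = 0.00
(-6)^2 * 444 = 15984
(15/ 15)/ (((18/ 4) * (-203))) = -2/ 1827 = -0.00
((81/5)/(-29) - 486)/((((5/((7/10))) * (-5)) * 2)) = 493857/72500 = 6.81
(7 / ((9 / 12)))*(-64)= -1792 / 3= -597.33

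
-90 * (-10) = 900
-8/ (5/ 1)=-8/ 5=-1.60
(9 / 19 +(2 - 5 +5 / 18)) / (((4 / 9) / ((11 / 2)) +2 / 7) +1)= -59213 / 35986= -1.65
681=681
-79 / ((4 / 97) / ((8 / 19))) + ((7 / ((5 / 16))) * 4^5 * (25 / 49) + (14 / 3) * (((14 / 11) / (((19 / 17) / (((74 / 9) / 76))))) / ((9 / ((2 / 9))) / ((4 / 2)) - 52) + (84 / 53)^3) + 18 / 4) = 309896925089173769 / 28380694359402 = 10919.29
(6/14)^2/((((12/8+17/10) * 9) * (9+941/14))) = 5/59752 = 0.00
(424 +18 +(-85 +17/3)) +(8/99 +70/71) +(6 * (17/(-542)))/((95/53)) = 65802778703/180961605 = 363.63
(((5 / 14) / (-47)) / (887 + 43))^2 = 1 / 14978822544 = 0.00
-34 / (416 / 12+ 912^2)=-51 / 1247668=-0.00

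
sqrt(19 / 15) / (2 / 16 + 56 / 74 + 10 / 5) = 296 * sqrt(285) / 12795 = 0.39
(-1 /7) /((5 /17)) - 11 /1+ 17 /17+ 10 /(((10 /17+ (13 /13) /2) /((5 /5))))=-1679 /1295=-1.30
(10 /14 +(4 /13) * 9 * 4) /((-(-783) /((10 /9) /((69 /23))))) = 370 /66339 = 0.01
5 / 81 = 0.06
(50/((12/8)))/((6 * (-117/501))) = -8350/351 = -23.79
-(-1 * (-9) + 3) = -12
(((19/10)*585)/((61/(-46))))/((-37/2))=102258/2257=45.31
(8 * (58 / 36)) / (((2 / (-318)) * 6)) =-3074 / 9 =-341.56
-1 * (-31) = 31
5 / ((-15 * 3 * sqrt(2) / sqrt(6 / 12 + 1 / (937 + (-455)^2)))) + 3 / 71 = 3 / 71-sqrt(10812152342) / 1871658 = -0.01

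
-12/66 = -2/11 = -0.18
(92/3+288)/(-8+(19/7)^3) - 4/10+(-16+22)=32.16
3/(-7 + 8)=3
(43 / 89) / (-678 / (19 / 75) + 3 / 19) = -817 / 4525383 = -0.00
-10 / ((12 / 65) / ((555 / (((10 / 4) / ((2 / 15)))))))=-4810 / 3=-1603.33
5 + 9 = 14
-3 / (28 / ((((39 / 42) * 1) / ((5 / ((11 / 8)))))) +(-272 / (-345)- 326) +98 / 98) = 148005 / 10585379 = 0.01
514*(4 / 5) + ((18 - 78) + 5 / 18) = 31633 / 90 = 351.48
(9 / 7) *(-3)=-27 / 7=-3.86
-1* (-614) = 614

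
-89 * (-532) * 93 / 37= 119009.84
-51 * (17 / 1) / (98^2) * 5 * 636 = -689265 / 2401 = -287.07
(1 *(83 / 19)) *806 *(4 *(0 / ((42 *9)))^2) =0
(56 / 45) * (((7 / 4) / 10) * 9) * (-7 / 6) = -343 / 150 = -2.29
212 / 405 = 0.52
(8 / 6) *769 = 3076 / 3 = 1025.33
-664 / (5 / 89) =-11819.20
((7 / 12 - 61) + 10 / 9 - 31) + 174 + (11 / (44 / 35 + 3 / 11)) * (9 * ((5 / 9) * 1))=2536957 / 21204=119.65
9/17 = 0.53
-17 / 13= -1.31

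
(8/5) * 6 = 48/5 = 9.60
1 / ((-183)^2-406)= 1 / 33083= 0.00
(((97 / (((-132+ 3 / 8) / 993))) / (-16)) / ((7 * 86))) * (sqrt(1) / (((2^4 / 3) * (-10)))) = -32107 / 22538880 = -0.00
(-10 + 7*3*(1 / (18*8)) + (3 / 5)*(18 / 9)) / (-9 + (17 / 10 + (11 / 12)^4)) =897264 / 683659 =1.31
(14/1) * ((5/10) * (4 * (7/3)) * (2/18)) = 196/27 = 7.26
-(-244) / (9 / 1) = 244 / 9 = 27.11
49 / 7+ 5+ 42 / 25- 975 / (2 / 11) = -267441 / 50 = -5348.82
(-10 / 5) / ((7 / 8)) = -16 / 7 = -2.29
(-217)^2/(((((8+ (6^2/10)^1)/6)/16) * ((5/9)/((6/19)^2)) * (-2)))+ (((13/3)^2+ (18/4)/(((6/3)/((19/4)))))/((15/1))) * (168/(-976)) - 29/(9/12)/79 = -2541004381149911/72648159840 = -34976.86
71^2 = 5041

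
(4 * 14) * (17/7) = 136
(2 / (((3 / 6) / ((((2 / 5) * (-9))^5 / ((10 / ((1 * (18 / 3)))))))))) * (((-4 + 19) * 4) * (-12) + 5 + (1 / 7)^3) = 5560862575104 / 5359375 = 1037595.35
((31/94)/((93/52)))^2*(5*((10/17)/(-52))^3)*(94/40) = -125/216132696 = -0.00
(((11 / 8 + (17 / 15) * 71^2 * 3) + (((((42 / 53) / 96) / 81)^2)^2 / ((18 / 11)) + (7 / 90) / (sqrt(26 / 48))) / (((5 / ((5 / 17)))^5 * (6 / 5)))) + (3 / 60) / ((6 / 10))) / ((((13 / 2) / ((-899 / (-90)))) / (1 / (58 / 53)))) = 11501 * sqrt(78) / 1166185348380 + 697610097828129800596106436818849 / 28982009274587679117370982400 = 24070.45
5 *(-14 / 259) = -10 / 37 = -0.27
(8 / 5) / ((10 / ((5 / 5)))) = 4 / 25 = 0.16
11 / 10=1.10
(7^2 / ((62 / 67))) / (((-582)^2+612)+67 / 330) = 541695 / 3471409357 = 0.00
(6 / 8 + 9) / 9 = 13 / 12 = 1.08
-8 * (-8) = 64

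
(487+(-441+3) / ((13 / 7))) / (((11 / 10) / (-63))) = -2056950 / 143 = -14384.27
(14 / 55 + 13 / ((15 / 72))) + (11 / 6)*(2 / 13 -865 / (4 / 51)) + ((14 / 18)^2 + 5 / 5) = -9338137441 / 463320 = -20154.83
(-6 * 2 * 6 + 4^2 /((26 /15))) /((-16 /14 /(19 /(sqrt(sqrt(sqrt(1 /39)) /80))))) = 54264 * 39^(1 /8) * sqrt(5) /13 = 14754.91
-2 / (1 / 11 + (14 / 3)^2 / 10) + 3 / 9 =-0.55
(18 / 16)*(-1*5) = -45 / 8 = -5.62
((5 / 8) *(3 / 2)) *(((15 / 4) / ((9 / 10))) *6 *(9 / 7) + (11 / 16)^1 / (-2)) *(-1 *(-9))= 961605 / 3584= 268.30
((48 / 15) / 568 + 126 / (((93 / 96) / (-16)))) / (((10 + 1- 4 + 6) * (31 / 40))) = -183213584 / 887003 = -206.55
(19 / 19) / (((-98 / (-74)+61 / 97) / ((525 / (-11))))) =-376845 / 15422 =-24.44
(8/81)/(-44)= -2/891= -0.00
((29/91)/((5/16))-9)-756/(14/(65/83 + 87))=-4748.27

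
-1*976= -976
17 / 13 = 1.31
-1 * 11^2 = -121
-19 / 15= -1.27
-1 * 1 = -1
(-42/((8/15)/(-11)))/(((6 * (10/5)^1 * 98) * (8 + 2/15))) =2475/27328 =0.09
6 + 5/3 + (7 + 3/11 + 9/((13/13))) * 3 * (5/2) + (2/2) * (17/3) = 8935/66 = 135.38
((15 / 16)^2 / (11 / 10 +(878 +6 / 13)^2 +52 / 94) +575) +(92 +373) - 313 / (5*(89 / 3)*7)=25410104891231076929 / 24439877050879360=1039.70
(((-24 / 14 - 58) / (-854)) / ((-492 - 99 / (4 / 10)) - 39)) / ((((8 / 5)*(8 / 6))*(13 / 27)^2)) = -253935 / 1398230288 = -0.00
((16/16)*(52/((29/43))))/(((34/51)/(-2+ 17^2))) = 962598/29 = 33193.03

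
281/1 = 281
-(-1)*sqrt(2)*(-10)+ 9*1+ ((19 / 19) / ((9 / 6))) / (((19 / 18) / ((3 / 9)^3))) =1543 / 171-10*sqrt(2) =-5.12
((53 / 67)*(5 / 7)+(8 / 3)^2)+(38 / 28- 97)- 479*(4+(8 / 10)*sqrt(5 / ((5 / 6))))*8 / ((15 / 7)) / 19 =-372479369 / 801990- 107296*sqrt(6) / 1425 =-648.88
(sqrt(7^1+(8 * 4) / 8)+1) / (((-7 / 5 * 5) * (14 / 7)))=-sqrt(11) / 14-1 / 14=-0.31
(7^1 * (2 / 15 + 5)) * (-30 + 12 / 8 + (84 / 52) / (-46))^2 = 29258.82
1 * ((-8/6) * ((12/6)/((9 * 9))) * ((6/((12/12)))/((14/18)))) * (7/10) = -8/45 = -0.18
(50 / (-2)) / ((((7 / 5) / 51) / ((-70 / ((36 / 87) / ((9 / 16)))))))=2773125 / 32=86660.16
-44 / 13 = -3.38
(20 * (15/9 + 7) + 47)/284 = 661/852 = 0.78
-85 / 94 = -0.90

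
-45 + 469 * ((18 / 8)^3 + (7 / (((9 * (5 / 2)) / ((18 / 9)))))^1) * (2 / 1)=16161193 / 1440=11223.05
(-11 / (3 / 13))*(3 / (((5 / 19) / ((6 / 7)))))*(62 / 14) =-505362 / 245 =-2062.70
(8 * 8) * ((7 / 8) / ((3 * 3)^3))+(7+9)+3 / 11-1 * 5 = 91012 / 8019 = 11.35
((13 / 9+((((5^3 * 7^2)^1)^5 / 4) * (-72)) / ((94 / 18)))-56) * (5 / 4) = -62843156897277832146635 / 1692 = -37141345683970349968.46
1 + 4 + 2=7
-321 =-321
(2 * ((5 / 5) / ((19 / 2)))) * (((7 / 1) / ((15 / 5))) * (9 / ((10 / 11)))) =462 / 95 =4.86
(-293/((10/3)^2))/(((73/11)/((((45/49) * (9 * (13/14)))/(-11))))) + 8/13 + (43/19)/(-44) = 9079099947/2721238520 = 3.34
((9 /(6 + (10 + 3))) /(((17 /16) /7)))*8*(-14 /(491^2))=-112896 /77869163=-0.00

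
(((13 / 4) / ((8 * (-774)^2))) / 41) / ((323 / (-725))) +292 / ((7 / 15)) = 1111968255608905 / 1777118216832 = 625.71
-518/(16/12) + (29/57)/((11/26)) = -387.30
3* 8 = 24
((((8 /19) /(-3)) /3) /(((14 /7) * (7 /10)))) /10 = -4 /1197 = -0.00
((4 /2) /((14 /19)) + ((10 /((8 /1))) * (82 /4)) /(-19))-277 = -293275 /1064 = -275.63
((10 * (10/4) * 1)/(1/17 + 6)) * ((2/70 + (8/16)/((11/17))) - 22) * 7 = -1387455/2266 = -612.29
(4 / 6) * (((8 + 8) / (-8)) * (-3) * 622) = 2488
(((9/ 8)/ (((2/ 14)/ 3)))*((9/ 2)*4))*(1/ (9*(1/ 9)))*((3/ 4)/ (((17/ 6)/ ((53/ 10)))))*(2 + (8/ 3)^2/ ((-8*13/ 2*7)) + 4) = 3567.95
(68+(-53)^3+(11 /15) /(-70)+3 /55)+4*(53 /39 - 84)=-22393298933 /150150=-149139.52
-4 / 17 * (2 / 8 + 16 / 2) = -33 / 17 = -1.94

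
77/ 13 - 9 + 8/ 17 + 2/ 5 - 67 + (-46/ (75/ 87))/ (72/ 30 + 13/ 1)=-1236647/ 17017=-72.67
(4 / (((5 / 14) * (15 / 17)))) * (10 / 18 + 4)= 39032 / 675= 57.83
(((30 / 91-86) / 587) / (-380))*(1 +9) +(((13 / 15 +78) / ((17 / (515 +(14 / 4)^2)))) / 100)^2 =701965909892456523 / 1173250988000000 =598.31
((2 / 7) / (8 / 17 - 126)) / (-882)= 17 / 6587658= 0.00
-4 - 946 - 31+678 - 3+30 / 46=-305.35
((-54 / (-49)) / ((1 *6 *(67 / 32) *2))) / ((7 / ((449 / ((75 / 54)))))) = 1163808 / 574525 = 2.03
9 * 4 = 36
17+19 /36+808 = 29719 /36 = 825.53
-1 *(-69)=69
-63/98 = -0.64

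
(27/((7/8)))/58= 108/203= 0.53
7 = 7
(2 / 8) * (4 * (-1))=-1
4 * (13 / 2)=26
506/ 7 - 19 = 373/ 7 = 53.29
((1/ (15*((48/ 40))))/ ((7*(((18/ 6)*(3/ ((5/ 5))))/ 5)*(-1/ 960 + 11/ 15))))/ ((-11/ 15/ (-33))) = 0.27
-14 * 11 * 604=-93016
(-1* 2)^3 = -8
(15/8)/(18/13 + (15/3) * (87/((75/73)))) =975/220888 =0.00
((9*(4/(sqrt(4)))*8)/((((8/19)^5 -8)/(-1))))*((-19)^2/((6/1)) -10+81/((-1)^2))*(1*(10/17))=1391.12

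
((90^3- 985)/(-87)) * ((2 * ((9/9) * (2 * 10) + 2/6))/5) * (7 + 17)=-142108528/87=-1633431.36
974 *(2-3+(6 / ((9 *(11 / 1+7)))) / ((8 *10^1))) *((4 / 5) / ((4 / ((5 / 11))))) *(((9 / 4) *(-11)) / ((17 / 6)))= 61849 / 80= 773.11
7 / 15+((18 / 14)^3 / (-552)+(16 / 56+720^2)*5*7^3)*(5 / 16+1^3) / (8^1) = 2524956001927001 / 17310720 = 145860830.86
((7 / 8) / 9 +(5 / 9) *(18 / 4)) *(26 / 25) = 2431 / 900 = 2.70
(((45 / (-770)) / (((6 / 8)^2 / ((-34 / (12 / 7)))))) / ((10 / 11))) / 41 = 34 / 615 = 0.06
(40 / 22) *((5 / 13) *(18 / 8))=225 / 143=1.57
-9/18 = -1/2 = -0.50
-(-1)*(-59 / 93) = -59 / 93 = -0.63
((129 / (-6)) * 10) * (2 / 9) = -430 / 9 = -47.78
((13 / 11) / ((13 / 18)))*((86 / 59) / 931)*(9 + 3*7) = 46440 / 604219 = 0.08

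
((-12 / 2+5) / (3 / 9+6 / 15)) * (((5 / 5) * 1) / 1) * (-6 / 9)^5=160 / 891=0.18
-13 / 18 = -0.72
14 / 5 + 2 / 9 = 136 / 45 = 3.02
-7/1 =-7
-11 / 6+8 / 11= -73 / 66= -1.11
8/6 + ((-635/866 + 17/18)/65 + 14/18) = 178526/84435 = 2.11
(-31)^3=-29791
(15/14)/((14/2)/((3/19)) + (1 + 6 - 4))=45/1988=0.02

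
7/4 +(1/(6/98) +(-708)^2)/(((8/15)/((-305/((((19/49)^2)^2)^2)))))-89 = -76214991411451516600143/135868504328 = -560946716742.10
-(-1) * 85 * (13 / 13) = 85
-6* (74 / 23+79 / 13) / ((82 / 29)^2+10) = -1001631 / 323219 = -3.10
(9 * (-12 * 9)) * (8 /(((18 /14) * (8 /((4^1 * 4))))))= -12096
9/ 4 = 2.25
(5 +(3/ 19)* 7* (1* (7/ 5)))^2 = 386884/ 9025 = 42.87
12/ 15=0.80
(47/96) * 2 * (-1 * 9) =-141/16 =-8.81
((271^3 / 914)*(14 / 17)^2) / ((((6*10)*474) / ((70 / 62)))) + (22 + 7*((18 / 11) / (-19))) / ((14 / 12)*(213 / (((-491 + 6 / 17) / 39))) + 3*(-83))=1227609298597855 / 2422982501481564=0.51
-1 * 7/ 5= -1.40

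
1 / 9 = 0.11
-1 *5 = -5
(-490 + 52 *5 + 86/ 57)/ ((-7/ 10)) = 130240/ 399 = 326.42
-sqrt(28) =-2 * sqrt(7) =-5.29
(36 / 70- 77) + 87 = 368 / 35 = 10.51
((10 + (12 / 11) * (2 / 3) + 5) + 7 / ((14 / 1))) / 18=119 / 132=0.90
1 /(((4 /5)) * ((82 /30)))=75 /164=0.46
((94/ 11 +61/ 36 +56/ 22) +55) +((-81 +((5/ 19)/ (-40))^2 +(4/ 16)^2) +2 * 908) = 4123646783/ 2287296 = 1802.85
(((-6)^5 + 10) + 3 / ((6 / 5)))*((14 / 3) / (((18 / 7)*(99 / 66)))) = -760823 / 81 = -9392.88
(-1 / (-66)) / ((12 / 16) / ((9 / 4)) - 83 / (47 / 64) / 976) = 2867 / 41162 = 0.07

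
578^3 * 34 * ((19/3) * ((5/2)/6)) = 155928695740/9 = 17325410637.78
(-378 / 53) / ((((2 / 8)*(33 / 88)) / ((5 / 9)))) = -2240 / 53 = -42.26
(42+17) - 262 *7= -1775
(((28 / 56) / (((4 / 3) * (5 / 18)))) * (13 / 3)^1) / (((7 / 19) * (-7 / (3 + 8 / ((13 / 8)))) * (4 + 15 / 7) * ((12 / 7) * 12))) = -1957 / 13760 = -0.14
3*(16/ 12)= 4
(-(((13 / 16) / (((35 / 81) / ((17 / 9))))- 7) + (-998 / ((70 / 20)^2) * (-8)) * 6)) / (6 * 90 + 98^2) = -15315763 / 39764480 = -0.39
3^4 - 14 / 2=74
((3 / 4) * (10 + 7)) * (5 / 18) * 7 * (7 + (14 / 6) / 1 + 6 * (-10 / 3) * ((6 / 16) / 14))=62815 / 288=218.11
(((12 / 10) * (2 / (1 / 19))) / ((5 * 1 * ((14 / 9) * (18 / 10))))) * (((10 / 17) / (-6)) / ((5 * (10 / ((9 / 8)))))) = -171 / 23800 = -0.01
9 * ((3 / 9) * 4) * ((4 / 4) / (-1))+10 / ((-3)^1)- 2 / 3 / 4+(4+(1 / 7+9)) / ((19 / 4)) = -3387 / 266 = -12.73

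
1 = 1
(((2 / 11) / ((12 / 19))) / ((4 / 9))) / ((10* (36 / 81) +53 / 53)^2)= 4617 / 211288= 0.02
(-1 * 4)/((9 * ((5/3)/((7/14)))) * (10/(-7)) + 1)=28/293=0.10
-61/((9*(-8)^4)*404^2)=-61/6016794624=-0.00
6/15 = 2/5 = 0.40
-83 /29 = -2.86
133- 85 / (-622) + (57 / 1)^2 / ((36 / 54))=1557064 / 311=5006.64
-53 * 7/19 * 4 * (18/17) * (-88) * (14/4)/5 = 8227296/1615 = 5094.30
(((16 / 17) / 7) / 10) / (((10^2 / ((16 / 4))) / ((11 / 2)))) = 44 / 14875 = 0.00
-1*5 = -5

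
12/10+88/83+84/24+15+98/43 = 822273/35690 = 23.04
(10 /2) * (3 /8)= 15 /8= 1.88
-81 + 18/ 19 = -1521/ 19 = -80.05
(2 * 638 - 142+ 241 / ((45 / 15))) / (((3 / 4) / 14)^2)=11424448 / 27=423127.70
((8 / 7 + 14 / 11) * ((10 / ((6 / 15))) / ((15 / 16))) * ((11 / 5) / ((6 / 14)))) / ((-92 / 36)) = -129.39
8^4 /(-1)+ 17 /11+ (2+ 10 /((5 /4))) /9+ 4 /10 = -2026007 /495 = -4092.94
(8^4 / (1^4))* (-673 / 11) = -2756608 / 11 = -250600.73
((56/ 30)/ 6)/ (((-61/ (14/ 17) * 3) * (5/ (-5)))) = 196/ 139995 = 0.00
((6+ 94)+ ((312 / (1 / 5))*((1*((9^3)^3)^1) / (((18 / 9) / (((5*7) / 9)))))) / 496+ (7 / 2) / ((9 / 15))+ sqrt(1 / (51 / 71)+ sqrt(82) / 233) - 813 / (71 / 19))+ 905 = sqrt(606033*sqrt(82)+ 196580469) / 11883+ 62578115437571 / 26412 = 2369306204.35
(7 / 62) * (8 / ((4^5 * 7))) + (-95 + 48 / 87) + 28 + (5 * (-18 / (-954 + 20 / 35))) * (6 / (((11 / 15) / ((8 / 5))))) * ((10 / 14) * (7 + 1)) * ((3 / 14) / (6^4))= -66.45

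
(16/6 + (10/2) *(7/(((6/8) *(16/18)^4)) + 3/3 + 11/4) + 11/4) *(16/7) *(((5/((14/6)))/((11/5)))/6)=690625/18816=36.70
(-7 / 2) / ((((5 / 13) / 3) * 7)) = -39 / 10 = -3.90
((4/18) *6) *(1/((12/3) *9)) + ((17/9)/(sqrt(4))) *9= 461/54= 8.54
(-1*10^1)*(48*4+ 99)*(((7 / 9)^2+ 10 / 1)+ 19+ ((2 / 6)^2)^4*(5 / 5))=-188411830 / 2187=-86150.81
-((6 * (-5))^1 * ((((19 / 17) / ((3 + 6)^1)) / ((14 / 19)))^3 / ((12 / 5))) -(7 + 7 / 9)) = 7.84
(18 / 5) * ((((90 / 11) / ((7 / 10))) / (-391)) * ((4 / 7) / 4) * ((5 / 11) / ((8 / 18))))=-36450 / 2318239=-0.02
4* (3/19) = 12/19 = 0.63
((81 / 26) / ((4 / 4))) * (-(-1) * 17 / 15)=459 / 130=3.53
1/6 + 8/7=55/42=1.31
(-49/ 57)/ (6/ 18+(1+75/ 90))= -98/ 247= -0.40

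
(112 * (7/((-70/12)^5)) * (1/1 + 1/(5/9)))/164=-62208/31390625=-0.00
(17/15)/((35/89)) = 1513/525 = 2.88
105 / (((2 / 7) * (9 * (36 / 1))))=245 / 216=1.13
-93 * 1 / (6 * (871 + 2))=-31 / 1746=-0.02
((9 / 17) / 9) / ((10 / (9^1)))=9 / 170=0.05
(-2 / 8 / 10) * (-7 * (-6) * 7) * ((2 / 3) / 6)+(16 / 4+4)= 431 / 60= 7.18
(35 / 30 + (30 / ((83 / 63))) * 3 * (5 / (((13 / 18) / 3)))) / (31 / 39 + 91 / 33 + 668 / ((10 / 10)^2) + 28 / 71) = 7179696293 / 3397493448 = 2.11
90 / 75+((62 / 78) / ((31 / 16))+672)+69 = 144809 / 195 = 742.61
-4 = -4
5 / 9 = 0.56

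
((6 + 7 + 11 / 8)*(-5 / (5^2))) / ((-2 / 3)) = 69 / 16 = 4.31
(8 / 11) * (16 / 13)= 128 / 143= 0.90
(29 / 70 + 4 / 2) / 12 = 169 / 840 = 0.20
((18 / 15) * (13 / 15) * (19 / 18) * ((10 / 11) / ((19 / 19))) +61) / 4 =15.50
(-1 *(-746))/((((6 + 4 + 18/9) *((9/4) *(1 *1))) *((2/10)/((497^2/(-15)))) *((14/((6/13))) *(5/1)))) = -26324102/1755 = -14999.49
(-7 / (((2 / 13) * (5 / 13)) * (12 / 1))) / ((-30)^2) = -1183 / 108000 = -0.01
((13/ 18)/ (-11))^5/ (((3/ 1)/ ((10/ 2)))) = -1856465/ 912950447904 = -0.00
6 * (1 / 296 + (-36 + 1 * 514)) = 424467 / 148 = 2868.02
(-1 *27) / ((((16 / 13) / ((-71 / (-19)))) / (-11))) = 274131 / 304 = 901.75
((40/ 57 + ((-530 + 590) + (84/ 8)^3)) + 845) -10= 936317/ 456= 2053.33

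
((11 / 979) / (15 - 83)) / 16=-1 / 96832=-0.00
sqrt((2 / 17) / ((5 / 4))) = 2*sqrt(170) / 85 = 0.31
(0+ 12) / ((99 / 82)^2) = 8.23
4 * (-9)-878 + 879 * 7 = 5239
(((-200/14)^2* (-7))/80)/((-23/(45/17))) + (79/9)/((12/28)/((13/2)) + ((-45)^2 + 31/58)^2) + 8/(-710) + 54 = 56.04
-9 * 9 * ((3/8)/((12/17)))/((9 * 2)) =-153/64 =-2.39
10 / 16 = 5 / 8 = 0.62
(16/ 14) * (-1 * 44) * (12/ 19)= -4224/ 133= -31.76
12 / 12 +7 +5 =13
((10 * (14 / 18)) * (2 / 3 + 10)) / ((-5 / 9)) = -448 / 3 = -149.33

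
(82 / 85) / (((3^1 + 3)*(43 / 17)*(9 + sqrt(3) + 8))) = 697 / 184470- 41*sqrt(3) / 184470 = 0.00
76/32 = 19/8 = 2.38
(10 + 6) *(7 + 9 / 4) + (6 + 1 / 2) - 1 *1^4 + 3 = 313 / 2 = 156.50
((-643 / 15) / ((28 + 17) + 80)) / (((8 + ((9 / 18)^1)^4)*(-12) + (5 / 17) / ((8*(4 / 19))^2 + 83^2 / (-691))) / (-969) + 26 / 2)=-5025885218388 / 191986388674375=-0.03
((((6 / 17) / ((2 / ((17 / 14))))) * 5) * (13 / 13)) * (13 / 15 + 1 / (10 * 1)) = 29 / 28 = 1.04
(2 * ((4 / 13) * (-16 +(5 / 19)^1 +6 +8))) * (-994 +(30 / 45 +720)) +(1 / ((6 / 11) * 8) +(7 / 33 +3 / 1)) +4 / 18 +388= 267539005 / 391248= 683.81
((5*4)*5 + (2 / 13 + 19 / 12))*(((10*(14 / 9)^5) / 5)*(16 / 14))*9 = 4877602688 / 255879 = 19062.15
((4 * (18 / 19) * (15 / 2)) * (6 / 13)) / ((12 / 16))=4320 / 247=17.49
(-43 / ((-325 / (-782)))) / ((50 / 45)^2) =-1361853 / 16250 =-83.81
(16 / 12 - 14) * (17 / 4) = -323 / 6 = -53.83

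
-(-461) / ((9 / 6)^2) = 1844 / 9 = 204.89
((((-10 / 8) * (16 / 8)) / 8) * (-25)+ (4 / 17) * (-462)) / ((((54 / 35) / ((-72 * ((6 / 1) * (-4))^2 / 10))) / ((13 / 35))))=8562216 / 85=100731.95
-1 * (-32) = 32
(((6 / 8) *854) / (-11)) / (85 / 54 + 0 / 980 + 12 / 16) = -25.05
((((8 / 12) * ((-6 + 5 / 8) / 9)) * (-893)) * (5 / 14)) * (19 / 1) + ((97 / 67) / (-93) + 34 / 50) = 189469632133 / 78510600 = 2413.30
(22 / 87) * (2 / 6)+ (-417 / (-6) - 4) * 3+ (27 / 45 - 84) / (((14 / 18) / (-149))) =295492429 / 18270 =16173.64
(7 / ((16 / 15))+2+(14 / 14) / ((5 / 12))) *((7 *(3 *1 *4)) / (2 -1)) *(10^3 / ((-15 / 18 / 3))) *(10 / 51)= -11050200 / 17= -650011.76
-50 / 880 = -5 / 88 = -0.06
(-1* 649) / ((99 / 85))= -5015 / 9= -557.22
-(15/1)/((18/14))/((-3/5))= 175/9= 19.44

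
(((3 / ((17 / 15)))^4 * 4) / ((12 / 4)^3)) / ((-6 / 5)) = -506250 / 83521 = -6.06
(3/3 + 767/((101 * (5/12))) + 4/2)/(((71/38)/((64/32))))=22.72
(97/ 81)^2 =9409/ 6561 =1.43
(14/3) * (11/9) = 154/27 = 5.70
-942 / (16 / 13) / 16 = -6123 / 128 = -47.84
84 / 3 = 28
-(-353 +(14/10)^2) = 8776/25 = 351.04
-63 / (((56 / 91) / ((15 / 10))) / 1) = -2457 / 16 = -153.56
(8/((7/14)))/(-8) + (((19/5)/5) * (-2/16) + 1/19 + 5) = 11239/3800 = 2.96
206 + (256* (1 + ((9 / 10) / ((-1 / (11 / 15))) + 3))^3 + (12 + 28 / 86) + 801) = 10557.81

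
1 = 1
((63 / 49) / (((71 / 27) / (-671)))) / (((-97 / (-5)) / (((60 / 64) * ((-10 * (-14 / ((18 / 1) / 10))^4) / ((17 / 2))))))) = 71922812500 / 1053711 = 68256.68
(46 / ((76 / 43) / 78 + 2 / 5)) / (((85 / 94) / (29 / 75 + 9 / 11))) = 300326663 / 2071025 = 145.01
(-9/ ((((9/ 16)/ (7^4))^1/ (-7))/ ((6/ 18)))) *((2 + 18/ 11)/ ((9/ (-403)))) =-4334861440/ 297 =-14595493.06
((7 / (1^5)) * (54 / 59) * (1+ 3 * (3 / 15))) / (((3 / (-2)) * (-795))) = 672 / 78175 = 0.01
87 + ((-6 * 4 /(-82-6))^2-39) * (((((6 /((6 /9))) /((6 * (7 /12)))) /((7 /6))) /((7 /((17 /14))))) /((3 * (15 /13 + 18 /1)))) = 2091606681 /24113243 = 86.74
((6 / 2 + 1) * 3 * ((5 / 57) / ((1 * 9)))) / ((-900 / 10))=-2 / 1539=-0.00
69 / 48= 23 / 16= 1.44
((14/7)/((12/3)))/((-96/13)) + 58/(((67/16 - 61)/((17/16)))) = -67043/58176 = -1.15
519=519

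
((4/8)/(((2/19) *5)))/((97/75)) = 285/388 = 0.73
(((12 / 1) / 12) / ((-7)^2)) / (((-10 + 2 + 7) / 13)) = -13 / 49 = -0.27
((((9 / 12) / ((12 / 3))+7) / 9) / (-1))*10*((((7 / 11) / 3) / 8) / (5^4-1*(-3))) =-4025 / 11937024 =-0.00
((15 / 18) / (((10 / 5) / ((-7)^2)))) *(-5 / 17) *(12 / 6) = -1225 / 102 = -12.01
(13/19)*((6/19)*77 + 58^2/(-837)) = 4196114/302157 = 13.89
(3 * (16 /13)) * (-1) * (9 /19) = -432 /247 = -1.75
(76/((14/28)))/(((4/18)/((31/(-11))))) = -21204/11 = -1927.64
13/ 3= 4.33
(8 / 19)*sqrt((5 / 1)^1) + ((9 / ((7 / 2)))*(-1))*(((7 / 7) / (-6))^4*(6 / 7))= -1 / 588 + 8*sqrt(5) / 19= 0.94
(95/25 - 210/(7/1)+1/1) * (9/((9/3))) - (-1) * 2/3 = -1124/15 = -74.93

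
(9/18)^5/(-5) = -0.01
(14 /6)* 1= 7 /3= 2.33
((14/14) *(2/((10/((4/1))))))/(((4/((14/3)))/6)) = 28/5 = 5.60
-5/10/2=-1/4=-0.25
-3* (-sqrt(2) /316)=3* sqrt(2) /316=0.01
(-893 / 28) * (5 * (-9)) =40185 / 28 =1435.18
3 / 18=1 / 6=0.17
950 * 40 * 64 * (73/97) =177536000/97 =1830268.04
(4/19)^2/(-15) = -16/5415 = -0.00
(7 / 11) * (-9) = -63 / 11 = -5.73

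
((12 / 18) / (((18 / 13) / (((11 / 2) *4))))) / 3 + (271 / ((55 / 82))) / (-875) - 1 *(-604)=2366431268 / 3898125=607.07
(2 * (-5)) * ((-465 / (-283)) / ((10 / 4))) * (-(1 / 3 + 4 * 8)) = 60140 / 283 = 212.51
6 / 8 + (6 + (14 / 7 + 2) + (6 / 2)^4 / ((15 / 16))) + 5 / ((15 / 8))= 5989 / 60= 99.82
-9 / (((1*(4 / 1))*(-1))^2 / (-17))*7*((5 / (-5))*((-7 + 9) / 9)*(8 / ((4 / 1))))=-119 / 4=-29.75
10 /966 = 5 /483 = 0.01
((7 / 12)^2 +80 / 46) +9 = 36695 / 3312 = 11.08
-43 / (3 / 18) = -258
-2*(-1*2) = 4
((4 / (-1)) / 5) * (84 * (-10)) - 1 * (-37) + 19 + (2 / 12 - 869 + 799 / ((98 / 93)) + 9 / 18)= 181663 / 294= 617.90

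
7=7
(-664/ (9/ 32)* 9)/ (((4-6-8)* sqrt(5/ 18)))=31872* sqrt(10)/ 25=4031.52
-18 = -18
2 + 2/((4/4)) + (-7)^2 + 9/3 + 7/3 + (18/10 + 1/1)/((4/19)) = 2149/30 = 71.63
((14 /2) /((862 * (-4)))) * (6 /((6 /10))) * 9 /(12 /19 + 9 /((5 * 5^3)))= -1246875 /4408268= -0.28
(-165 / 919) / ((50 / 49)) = -0.18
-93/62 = -1.50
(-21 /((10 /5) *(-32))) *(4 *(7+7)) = 147 /8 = 18.38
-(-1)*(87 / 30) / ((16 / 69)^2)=138069 / 2560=53.93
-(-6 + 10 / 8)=19 / 4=4.75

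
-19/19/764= -1/764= -0.00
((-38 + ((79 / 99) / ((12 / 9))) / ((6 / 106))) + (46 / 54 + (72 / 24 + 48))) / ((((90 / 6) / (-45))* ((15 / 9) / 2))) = -29017 / 330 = -87.93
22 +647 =669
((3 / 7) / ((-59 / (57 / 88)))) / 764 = -171 / 27766816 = -0.00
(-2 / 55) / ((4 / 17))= -17 / 110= -0.15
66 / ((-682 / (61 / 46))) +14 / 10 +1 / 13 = 125001 / 92690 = 1.35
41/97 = 0.42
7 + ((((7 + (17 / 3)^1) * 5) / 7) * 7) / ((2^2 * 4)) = 263 / 24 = 10.96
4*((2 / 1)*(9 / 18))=4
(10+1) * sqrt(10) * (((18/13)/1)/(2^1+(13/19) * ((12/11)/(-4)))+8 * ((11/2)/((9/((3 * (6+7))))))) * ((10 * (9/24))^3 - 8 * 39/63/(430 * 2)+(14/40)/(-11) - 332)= -251200576001705 * sqrt(10)/427111776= -1859854.99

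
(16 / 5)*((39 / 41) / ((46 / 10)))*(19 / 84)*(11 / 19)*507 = 290004 / 6601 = 43.93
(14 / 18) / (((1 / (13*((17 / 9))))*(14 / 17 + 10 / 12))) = 11.53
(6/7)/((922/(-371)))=-159/461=-0.34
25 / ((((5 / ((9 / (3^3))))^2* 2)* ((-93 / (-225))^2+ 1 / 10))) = 625 / 3047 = 0.21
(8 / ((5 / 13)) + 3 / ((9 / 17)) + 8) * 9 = 310.20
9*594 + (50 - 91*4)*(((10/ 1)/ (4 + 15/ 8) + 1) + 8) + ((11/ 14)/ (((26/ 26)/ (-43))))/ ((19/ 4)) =1978.42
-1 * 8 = -8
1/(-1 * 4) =-1/4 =-0.25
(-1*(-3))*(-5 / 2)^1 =-15 / 2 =-7.50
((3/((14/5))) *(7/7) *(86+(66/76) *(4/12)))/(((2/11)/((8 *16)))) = 8656560/133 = 65086.92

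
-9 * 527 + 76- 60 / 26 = -60701 / 13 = -4669.31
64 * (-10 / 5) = -128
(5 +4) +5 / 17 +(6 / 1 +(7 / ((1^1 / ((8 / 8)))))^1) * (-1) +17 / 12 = -467 / 204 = -2.29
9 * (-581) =-5229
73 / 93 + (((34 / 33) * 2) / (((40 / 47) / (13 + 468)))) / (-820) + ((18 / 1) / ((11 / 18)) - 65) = -303505889 / 8388600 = -36.18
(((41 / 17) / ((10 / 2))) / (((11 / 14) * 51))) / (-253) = -574 / 12064305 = -0.00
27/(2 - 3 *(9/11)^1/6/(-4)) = 2376/185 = 12.84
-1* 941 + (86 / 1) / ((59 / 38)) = -52251 / 59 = -885.61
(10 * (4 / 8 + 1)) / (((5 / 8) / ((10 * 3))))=720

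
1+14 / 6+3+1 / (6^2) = 229 / 36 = 6.36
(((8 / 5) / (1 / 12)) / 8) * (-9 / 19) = -108 / 95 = -1.14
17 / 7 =2.43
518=518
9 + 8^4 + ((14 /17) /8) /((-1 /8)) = 69771 /17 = 4104.18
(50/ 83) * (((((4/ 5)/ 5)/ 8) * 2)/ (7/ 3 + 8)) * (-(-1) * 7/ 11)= 42/ 28303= 0.00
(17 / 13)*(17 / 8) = 289 / 104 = 2.78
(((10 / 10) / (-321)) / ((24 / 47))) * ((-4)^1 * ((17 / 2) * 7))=5593 / 3852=1.45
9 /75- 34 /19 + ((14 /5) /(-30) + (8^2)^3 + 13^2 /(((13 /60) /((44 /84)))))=262550.81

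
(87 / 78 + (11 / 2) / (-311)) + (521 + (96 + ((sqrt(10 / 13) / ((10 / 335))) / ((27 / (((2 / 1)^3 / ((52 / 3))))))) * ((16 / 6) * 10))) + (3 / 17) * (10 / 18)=5360 * sqrt(130) / 4563 + 127467634 / 206193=631.59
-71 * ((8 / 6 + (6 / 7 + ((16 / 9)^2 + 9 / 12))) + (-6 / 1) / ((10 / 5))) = -499343 / 2268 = -220.17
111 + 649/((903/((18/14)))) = 235824/2107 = 111.92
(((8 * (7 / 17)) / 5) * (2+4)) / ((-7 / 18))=-10.16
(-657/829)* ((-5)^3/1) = 82125/829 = 99.07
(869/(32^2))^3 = 656234909/1073741824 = 0.61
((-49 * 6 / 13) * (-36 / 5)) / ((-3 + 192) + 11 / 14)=148176 / 172705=0.86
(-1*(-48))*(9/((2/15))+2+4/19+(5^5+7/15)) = 14570008/95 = 153368.51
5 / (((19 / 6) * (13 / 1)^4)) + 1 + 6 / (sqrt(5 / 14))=542689 / 542659 + 6 * sqrt(70) / 5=11.04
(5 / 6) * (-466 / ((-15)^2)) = -233 / 135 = -1.73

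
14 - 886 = -872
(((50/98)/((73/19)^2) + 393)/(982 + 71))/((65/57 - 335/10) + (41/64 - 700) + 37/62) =-3868724572288/7578014658732063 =-0.00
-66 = -66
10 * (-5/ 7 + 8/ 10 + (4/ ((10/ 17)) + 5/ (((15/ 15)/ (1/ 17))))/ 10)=4731/ 595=7.95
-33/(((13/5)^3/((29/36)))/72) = -108.90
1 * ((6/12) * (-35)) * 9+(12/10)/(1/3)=-1539/10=-153.90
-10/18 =-5/9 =-0.56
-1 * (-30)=30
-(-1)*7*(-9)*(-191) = 12033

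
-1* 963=-963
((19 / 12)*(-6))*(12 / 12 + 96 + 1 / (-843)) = -776815 / 843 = -921.49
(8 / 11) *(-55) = -40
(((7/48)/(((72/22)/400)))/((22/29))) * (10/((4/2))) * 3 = 25375/72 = 352.43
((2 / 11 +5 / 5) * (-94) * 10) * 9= -109980 / 11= -9998.18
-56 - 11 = -67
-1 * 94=-94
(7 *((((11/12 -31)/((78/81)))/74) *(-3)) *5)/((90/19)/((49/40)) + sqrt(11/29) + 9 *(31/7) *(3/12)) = 94881805509897/29546333314628 -59138236269 *sqrt(319)/7386583328657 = 3.07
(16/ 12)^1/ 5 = 4/ 15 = 0.27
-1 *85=-85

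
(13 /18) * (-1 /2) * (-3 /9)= 13 /108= 0.12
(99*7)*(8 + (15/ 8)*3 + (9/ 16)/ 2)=308385/ 32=9637.03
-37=-37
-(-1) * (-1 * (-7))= 7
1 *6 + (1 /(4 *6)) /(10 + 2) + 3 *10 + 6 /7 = 74311 /2016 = 36.86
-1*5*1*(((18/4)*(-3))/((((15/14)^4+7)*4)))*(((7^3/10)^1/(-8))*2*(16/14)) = -6353046/319537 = -19.88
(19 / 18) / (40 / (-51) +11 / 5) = 85 / 114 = 0.75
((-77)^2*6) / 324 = 109.80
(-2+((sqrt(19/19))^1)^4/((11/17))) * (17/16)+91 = 90.52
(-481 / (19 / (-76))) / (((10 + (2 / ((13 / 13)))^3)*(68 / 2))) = 481 / 153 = 3.14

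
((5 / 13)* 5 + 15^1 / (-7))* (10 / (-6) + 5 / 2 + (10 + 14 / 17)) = -11890 / 4641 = -2.56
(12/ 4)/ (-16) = -0.19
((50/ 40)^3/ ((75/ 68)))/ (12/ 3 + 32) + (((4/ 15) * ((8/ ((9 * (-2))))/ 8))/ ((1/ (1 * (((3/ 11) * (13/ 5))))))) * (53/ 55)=1021049/ 26136000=0.04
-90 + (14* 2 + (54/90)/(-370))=-62.00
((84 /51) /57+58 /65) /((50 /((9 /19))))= 87033 /9972625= 0.01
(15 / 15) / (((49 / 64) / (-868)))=-7936 / 7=-1133.71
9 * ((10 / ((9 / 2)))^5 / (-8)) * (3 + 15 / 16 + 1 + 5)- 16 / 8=-1329374 / 2187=-607.85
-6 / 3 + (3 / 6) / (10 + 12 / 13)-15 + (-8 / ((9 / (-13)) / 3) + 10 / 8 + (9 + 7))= 7447 / 213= 34.96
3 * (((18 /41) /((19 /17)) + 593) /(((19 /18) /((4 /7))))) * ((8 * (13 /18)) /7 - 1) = -122034792 /725249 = -168.27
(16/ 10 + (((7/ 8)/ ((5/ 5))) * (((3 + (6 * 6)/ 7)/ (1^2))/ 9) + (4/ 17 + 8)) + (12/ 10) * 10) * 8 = 181.02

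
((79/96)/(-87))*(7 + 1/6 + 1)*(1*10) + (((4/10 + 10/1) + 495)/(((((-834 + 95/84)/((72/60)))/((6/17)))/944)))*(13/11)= -2356039586287961/8195007664800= -287.50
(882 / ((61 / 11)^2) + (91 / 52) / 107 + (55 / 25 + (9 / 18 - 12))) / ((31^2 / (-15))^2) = 6950698785 / 1470788462348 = 0.00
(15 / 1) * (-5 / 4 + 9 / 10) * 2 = -21 / 2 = -10.50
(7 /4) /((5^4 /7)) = 49 /2500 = 0.02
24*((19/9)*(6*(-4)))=-1216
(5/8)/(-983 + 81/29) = -145/227408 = -0.00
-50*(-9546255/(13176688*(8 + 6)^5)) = 238656375/3543369523456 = 0.00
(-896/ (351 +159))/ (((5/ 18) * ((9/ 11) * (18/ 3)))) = -4928/ 3825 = -1.29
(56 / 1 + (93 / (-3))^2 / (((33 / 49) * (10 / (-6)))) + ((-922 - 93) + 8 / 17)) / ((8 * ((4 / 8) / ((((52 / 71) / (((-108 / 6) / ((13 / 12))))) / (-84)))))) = -143374361 / 602244720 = -0.24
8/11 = 0.73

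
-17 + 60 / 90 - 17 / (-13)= -586 / 39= -15.03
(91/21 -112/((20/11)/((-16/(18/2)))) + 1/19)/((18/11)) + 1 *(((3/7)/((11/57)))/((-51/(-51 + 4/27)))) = 723406094/10072755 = 71.82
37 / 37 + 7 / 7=2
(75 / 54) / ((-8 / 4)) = -25 / 36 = -0.69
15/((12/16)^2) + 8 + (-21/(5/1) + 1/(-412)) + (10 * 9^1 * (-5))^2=1251638269/6180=202530.46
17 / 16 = 1.06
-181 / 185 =-0.98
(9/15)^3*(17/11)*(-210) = -70.10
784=784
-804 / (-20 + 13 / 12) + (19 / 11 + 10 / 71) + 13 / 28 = 44.83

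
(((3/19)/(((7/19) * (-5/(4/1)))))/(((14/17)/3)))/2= -0.62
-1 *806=-806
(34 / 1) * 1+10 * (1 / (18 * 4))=1229 / 36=34.14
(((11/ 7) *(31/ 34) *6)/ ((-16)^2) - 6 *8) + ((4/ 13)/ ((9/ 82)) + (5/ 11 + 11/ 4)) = -1645072199/ 39207168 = -41.96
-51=-51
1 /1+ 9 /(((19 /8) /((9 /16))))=119 /38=3.13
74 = 74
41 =41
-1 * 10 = -10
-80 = -80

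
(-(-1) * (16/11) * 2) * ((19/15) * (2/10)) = 608/825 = 0.74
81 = 81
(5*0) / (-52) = 0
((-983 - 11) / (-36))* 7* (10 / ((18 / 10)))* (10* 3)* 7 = 6088250 / 27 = 225490.74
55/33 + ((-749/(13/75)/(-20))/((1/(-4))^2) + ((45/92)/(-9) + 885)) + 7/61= 950686021/218868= 4343.65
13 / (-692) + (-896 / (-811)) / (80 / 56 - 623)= -50212817 / 2441833412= -0.02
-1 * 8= -8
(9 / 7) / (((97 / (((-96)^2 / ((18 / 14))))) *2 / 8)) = 36864 / 97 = 380.04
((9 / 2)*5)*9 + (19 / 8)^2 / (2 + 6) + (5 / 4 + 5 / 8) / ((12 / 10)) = 104841 / 512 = 204.77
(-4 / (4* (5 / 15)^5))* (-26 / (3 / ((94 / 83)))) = 197964 / 83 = 2385.11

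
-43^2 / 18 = -1849 / 18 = -102.72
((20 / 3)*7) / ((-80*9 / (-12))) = 7 / 9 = 0.78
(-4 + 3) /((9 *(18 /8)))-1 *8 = -652 /81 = -8.05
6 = 6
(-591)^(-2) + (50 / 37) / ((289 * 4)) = 8753411 / 7469723466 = 0.00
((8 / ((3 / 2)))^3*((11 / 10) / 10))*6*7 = 157696 / 225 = 700.87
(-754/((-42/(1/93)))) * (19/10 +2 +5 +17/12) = 233363/117180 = 1.99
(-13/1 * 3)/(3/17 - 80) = 663/1357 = 0.49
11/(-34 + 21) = -11/13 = -0.85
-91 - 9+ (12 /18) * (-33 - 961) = -2288 /3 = -762.67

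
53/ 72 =0.74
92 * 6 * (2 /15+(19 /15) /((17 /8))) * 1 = 34224 /85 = 402.64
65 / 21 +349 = 7394 / 21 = 352.10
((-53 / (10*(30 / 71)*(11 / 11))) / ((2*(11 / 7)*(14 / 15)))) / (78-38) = -3763 / 35200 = -0.11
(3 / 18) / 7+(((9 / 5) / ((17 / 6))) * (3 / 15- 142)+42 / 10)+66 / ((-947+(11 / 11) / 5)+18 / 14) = -5640014209 / 65634450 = -85.93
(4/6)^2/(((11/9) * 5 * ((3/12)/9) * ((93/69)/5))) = 3312/341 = 9.71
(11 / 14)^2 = 121 / 196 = 0.62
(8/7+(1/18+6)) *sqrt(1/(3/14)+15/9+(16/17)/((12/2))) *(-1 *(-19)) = 17233 *sqrt(16881)/6426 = 348.43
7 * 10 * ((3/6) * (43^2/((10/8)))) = 51772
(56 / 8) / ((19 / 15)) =105 / 19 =5.53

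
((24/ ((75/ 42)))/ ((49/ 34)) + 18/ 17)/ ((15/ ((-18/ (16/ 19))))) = -14.80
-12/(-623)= 12/623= 0.02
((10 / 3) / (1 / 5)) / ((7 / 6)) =100 / 7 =14.29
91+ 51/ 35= 3236/ 35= 92.46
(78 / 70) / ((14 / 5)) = 39 / 98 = 0.40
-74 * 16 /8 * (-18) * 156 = 415584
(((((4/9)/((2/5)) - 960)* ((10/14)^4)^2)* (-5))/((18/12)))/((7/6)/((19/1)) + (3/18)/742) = 3514.34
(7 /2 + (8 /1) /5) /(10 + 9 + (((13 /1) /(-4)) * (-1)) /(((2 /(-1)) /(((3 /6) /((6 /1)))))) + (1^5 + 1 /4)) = 2448 /9655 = 0.25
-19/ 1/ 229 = -19/ 229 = -0.08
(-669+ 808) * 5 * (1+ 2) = 2085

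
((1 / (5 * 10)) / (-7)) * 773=-773 / 350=-2.21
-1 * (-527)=527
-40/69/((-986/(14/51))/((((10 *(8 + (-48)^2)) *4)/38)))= 44800/114057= 0.39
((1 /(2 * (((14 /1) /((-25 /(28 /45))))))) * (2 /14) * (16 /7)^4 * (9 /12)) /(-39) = 1152000 /10706059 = 0.11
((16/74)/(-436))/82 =-1/165353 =-0.00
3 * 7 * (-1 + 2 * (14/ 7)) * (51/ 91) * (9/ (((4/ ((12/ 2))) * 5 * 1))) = 95.33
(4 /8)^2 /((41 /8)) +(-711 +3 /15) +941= 47201 /205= 230.25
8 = 8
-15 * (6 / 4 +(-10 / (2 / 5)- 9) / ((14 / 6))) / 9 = 305 / 14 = 21.79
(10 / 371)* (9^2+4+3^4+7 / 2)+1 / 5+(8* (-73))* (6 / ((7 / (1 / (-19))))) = 31.11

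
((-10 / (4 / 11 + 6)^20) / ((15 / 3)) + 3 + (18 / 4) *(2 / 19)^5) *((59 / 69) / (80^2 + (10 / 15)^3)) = 15737038381997032618470250417963522795806356631 / 39263633689109717324055942990800000000000000000000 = 0.00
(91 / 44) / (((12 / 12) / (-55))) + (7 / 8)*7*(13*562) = 89271 / 2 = 44635.50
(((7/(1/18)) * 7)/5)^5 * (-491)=-83863772777438.12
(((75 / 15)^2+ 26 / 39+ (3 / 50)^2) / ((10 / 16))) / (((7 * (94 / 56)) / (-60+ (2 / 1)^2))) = -86252096 / 440625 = -195.75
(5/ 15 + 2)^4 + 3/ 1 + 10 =3454/ 81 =42.64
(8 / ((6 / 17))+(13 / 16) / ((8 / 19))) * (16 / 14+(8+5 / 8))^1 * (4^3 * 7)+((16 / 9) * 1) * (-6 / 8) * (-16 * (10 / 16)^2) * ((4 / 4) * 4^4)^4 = 1717992084815 / 48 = 35791501766.98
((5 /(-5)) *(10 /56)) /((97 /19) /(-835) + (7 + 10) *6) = -0.00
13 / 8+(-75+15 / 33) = -6417 / 88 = -72.92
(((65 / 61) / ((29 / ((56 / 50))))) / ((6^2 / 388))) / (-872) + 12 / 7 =208184891 / 121477230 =1.71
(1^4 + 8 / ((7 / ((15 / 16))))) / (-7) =-29 / 98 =-0.30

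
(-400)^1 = -400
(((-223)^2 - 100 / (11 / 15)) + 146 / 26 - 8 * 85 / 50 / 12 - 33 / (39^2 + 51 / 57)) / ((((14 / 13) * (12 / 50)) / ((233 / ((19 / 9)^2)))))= 32254491706575165 / 3215112208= 10032151.17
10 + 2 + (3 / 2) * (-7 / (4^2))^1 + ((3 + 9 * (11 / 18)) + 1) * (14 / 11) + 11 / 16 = 8491 / 352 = 24.12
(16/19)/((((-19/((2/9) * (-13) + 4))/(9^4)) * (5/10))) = -233280/361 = -646.20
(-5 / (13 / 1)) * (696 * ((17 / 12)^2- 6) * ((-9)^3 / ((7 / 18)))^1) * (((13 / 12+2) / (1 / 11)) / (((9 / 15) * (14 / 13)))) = -41229354375 / 392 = -105176924.43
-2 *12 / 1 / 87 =-0.28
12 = 12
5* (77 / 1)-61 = 324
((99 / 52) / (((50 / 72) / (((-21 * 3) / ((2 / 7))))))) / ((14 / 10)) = -56133 / 130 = -431.79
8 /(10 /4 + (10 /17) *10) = 0.95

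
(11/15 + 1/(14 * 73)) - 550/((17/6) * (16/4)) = -47.80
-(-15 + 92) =-77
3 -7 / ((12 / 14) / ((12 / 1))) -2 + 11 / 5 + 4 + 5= -429 / 5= -85.80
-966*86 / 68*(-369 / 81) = 283843 / 51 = 5565.55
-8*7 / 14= -4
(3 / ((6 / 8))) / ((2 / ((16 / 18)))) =16 / 9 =1.78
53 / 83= 0.64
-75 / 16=-4.69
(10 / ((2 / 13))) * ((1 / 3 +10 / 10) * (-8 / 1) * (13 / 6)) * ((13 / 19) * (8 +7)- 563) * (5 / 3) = 709935200 / 513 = 1383889.28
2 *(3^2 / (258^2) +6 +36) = 310633 / 3698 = 84.00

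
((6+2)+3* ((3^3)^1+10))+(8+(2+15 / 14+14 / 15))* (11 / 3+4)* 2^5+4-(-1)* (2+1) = 967418 / 315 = 3071.17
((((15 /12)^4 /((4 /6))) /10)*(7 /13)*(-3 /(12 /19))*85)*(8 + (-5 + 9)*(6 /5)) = -847875 /832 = -1019.08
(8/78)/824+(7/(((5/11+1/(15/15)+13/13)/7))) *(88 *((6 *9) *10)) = 7621373761/8034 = 948640.00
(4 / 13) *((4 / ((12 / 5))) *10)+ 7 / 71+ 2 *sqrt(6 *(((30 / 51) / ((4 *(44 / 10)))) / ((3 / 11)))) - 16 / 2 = -1.06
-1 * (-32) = 32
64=64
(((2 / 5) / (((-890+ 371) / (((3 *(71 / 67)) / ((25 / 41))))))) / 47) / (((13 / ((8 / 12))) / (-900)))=139728 / 35410505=0.00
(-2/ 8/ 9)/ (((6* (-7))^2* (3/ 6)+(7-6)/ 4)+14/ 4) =-1/ 31887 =-0.00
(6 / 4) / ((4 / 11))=33 / 8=4.12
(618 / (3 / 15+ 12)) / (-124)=-1545 / 3782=-0.41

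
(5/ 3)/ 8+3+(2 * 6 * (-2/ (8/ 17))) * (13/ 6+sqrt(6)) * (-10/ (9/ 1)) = 9071/ 72+170 * sqrt(6)/ 3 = 264.79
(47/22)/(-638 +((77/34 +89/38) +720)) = 0.02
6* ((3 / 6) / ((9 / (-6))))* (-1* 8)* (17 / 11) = 24.73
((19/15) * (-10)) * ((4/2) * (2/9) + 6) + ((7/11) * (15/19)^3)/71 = -11805923441/144635733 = -81.63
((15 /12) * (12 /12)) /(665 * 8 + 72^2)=5 /42016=0.00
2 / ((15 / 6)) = 4 / 5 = 0.80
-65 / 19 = -3.42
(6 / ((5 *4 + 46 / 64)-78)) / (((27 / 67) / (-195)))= 50.69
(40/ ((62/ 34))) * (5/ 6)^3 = 12.69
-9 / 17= -0.53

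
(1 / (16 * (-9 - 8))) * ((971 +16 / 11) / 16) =-10697 / 47872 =-0.22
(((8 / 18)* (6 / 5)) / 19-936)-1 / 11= -2934557 / 3135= -936.06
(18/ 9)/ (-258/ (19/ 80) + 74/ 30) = -570/ 308897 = -0.00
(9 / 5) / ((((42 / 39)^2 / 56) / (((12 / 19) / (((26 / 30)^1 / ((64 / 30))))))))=89856 / 665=135.12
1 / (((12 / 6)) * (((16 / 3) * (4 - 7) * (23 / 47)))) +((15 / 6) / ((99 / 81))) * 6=98843 / 8096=12.21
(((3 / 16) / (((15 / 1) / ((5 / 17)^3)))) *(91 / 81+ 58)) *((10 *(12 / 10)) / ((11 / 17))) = 119725 / 343332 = 0.35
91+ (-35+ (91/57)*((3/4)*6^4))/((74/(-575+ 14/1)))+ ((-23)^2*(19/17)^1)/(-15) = -4104207521/358530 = -11447.32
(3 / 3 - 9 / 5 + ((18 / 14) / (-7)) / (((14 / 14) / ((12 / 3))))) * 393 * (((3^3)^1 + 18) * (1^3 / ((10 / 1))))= -664956 / 245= -2714.11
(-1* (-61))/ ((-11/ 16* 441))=-976/ 4851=-0.20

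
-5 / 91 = -0.05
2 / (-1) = -2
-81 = -81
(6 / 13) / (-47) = -6 / 611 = -0.01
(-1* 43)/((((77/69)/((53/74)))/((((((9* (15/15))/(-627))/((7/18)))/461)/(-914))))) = -4245777/1756240129798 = -0.00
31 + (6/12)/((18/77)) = 1193/36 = 33.14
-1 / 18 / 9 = -1 / 162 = -0.01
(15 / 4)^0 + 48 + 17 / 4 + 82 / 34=3785 / 68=55.66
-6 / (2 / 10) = -30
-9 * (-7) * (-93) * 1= -5859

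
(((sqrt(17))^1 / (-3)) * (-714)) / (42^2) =17 * sqrt(17) / 126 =0.56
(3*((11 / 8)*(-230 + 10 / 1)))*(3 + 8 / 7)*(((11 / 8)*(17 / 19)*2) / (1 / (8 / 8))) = -9250.70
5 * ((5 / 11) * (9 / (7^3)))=225 / 3773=0.06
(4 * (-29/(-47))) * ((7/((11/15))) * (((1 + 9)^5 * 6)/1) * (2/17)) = 14616000000/8789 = 1662987.83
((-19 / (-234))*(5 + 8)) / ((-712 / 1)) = -19 / 12816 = -0.00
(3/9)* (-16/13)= -16/39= -0.41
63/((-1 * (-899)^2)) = -0.00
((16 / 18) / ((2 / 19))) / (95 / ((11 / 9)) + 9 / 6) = 1672 / 15687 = 0.11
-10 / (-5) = 2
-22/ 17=-1.29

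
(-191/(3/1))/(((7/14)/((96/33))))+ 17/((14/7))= -23887/66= -361.92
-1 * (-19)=19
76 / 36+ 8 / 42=145 / 63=2.30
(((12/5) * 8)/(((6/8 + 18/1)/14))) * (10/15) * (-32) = -114688/375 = -305.83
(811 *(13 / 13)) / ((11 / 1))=811 / 11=73.73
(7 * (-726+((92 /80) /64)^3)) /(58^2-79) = -10657726378831 /6889144320000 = -1.55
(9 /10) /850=9 /8500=0.00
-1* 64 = -64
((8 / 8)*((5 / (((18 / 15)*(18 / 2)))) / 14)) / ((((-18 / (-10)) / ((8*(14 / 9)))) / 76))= 38000 / 2187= 17.38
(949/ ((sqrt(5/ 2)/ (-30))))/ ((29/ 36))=-22352.29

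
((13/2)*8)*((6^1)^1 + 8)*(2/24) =182/3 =60.67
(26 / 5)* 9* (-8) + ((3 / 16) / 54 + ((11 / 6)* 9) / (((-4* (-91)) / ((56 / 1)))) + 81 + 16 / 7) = -37814521 / 131040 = -288.57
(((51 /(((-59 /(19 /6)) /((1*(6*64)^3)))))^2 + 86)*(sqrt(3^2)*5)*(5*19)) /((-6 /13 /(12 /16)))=-774569907762239472320775 /13924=-55628404751669022717.67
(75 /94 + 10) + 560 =53655 /94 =570.80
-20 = -20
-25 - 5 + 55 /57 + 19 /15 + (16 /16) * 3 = -2353 /95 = -24.77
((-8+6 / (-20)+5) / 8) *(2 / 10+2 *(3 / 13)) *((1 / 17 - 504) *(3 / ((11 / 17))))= 255033 / 400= 637.58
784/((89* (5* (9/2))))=1568/4005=0.39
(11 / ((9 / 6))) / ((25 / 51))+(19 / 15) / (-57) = 3361 / 225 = 14.94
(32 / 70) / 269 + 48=451936 / 9415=48.00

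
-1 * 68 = -68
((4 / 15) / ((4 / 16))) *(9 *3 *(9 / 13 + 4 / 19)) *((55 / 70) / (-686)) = -88308 / 2965235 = -0.03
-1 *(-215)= 215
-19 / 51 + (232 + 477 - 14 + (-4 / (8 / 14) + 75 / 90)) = 70223 / 102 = 688.46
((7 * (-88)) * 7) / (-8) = 539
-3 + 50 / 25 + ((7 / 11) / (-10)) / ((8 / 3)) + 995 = 874699 / 880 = 993.98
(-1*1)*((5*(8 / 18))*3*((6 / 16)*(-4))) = 10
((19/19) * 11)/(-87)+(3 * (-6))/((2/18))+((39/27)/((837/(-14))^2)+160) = -388741903/182848509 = -2.13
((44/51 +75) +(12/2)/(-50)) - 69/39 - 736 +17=-10691314/16575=-645.03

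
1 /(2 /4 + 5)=2 /11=0.18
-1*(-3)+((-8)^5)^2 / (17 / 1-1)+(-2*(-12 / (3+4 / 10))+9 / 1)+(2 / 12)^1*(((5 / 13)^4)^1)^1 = 195503074533017 / 2913222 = 67108883.06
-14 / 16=-7 / 8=-0.88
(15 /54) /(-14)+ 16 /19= 3937 /4788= 0.82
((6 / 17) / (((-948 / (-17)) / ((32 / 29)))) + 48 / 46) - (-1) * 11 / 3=745679 / 158079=4.72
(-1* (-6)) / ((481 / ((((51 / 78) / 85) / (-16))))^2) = 3 / 500480115200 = 0.00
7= 7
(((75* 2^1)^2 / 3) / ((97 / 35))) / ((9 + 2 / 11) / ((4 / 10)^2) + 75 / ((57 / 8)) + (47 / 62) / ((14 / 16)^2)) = 333344550000 / 8487361193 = 39.28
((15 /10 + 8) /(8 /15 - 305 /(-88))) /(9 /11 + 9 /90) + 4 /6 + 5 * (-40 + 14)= -126.75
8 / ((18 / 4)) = 16 / 9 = 1.78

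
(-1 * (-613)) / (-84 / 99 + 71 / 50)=1011450 / 943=1072.59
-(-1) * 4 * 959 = 3836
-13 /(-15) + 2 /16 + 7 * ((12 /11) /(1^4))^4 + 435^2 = 332472347519 /1756920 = 189235.91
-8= -8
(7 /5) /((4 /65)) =91 /4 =22.75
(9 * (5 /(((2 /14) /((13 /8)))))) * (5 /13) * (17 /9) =2975 /8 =371.88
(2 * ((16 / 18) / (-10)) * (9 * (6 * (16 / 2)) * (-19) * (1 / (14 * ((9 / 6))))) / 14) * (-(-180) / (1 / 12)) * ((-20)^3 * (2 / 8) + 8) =-1046421504 / 49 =-21355540.90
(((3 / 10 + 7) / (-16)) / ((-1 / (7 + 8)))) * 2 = 219 / 16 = 13.69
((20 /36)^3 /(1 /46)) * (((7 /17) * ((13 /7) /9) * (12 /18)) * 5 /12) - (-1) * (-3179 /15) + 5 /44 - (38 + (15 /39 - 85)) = -165.02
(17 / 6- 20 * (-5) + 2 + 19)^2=552049 / 36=15334.69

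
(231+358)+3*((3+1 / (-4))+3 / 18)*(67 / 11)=28261 / 44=642.30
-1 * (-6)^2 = -36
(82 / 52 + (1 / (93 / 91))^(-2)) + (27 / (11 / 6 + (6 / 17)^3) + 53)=64160137311 / 916524518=70.00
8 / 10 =4 / 5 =0.80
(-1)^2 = 1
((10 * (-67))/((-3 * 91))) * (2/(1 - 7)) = -670/819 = -0.82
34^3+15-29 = 39290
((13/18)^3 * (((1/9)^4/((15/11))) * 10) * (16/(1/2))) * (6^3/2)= 773344/531441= 1.46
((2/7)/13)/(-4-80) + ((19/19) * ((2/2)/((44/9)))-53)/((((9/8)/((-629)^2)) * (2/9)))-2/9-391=-10538152320365/126126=-83552576.95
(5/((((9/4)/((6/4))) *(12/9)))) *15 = 75/2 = 37.50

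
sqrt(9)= 3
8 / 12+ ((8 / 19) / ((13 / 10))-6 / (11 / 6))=-18602 / 8151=-2.28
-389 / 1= -389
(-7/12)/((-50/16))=14/75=0.19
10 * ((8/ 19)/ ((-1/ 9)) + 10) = 1180/ 19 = 62.11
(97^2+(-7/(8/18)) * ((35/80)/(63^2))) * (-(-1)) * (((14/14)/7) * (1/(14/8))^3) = 5419583/21609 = 250.80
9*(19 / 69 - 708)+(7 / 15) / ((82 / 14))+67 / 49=-6368.07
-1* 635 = -635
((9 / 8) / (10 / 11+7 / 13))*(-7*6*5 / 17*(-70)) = 525525 / 782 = 672.03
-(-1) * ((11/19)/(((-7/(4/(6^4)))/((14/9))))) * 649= -7139/27702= -0.26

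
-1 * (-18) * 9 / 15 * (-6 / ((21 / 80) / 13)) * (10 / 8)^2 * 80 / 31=-2808000 / 217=-12940.09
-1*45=-45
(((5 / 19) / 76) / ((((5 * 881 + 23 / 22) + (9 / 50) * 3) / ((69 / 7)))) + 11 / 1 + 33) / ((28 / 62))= 5569206427719 / 57161932744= 97.43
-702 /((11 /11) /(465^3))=-70582326750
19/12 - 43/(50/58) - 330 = -113489/300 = -378.30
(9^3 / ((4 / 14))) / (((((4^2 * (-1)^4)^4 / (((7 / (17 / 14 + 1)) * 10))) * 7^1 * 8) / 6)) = 535815 / 4063232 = 0.13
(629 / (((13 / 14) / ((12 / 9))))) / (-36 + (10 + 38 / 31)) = -36.46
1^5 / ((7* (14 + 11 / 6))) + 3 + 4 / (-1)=-659 / 665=-0.99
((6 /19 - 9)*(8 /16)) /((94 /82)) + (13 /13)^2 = -4979 /1786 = -2.79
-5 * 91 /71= -455 /71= -6.41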